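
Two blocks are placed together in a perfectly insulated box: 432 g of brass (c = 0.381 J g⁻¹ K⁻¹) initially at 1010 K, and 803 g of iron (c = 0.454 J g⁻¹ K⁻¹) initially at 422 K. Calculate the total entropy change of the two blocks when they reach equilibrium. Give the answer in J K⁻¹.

ΔS_total = 46.9 J/K

Energy balance: T_f = (m₁c₁T₁ + m₂c₂T₂)/(m₁c₁ + m₂c₂) = 604.9 K.
ΔS₁ = m₁c₁ ln(T_f/T₁) = 164.592 × ln(604.9/1010) = -84.38 J/K.
ΔS₂ = m₂c₂ ln(T_f/T₂) = 364.562 × ln(604.9/422) = 131.3 J/K.
ΔS_total = -84.38 + 131.3 = 46.9 J/K.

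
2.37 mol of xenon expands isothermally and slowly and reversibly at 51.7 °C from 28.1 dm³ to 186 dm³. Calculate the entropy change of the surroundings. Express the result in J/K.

ΔS_surr = -37.2 J/K

For an isothermal ideal gas ΔS_gas = nR ln(V₂/V₁) = 2.37 × 8.314 × ln(186/28.1) = 37.2 J/K.
The process is reversible, so ΔS_surr = −ΔS_gas = -37.2 J/K and ΔS_universe = 0.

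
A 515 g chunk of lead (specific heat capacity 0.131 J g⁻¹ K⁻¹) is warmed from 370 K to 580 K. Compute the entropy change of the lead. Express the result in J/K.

ΔS = ∫dQ_rev/T = m c ln(T₂/T₁) = 515 × 0.131 × ln(580/370) = 30.3 J/K.

ΔS = 30.3 J/K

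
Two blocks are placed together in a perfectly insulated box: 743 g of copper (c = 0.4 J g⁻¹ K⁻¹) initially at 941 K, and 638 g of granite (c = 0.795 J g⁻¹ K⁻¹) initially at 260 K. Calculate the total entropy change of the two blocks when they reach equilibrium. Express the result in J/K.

Energy balance: T_f = (m₁c₁T₁ + m₂c₂T₂)/(m₁c₁ + m₂c₂) = 511.6 K.
ΔS₁ = m₁c₁ ln(T_f/T₁) = 297.2 × ln(511.6/941) = -181.1 J/K.
ΔS₂ = m₂c₂ ln(T_f/T₂) = 507.21 × ln(511.6/260) = 343.3 J/K.
ΔS_total = -181.1 + 343.3 = 162 J/K.

ΔS_total = 162 J/K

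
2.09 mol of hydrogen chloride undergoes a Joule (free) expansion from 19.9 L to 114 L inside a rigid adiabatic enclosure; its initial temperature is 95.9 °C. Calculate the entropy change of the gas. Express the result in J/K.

No heat is exchanged and no work is done, so the ideal-gas temperature stays constant.
Entropy is a state function; using a reversible isothermal path, ΔS_gas = nR ln(V₂/V₁) = 2.09 × 8.314 × ln(114/19.9) = 30.3 J/K.

ΔS_gas = 30.3 J/K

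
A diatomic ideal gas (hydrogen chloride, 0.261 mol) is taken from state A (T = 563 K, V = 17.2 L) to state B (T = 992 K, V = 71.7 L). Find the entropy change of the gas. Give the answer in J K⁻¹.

Entropy is a state function: ΔS = nC_V ln(T₂/T₁) + nR ln(V₂/V₁), with C_V = 5R/2 = 20.79 J mol⁻¹ K⁻¹ for a diatomic ideal gas.
ΔS = 0.261 × [20.79 × ln(992/563) + 8.314 × ln(71.7/17.2)] = 6.17 J/K.

ΔS = 6.17 J/K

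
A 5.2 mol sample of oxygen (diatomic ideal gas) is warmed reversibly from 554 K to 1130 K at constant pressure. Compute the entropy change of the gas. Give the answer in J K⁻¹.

At constant pressure, ΔS = nC_p ln(T₂/T₁) with C_p = 7R/2 = 29.1 J mol⁻¹ K⁻¹.
ΔS = 5.2 × 29.1 × ln(1130/554) = 108 J/K.

ΔS = 108 J/K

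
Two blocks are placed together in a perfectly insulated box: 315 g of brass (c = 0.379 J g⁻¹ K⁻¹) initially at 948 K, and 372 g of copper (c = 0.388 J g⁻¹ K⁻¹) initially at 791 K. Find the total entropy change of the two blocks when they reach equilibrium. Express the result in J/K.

ΔS_total = 1.08 J/K

Energy balance: T_f = (m₁c₁T₁ + m₂c₂T₂)/(m₁c₁ + m₂c₂) = 862.07 K.
ΔS₁ = m₁c₁ ln(T_f/T₁) = 119.385 × ln(862.07/948) = -11.34 J/K.
ΔS₂ = m₂c₂ ln(T_f/T₂) = 144.336 × ln(862.07/791) = 12.42 J/K.
ΔS_total = -11.34 + 12.42 = 1.08 J/K.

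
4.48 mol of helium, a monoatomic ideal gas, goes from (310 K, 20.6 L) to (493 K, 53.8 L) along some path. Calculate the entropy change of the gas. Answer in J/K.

Entropy is a state function: ΔS = nC_V ln(T₂/T₁) + nR ln(V₂/V₁), with C_V = 3R/2 = 12.47 J mol⁻¹ K⁻¹ for a monoatomic ideal gas.
ΔS = 4.48 × [12.47 × ln(493/310) + 8.314 × ln(53.8/20.6)] = 61.7 J/K.

ΔS = 61.7 J/K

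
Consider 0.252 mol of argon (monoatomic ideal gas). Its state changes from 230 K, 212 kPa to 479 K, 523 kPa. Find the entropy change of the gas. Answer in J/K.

ΔS = 1.95 J/K

ΔS = nC_p ln(T₂/T₁) − nR ln(P₂/P₁), with C_p = 5R/2 = 20.79 J mol⁻¹ K⁻¹ for a monoatomic ideal gas.
ΔS = 0.252 × [20.79 × ln(479/230) − 8.314 × ln(523/212)] = 1.95 J/K.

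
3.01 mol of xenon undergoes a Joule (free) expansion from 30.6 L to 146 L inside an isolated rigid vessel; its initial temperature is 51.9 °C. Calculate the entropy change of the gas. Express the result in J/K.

ΔS_gas = 39.1 J/K

No heat is exchanged and no work is done, so the ideal-gas temperature stays constant.
Entropy is a state function; using a reversible isothermal path, ΔS_gas = nR ln(V₂/V₁) = 3.01 × 8.314 × ln(146/30.6) = 39.1 J/K.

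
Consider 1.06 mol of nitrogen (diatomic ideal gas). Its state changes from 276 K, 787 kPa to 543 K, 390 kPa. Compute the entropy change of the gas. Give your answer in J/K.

ΔS = nC_p ln(T₂/T₁) − nR ln(P₂/P₁), with C_p = 7R/2 = 29.1 J mol⁻¹ K⁻¹ for a diatomic ideal gas.
ΔS = 1.06 × [29.1 × ln(543/276) − 8.314 × ln(390/787)] = 27.1 J/K.

ΔS = 27.1 J/K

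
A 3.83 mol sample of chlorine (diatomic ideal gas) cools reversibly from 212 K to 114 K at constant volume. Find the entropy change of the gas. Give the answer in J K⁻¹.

ΔS = -49.4 J/K

At constant volume, ΔS = nC_V ln(T₂/T₁) with C_V = 5R/2 = 20.79 J mol⁻¹ K⁻¹.
ΔS = 3.83 × 20.79 × ln(114/212) = -49.4 J/K.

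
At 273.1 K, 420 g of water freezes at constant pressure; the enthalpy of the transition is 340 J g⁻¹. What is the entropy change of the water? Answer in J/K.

Heat released by the substance: Q = −mL = −420 × 340 = −142800 J.
At constant T, ΔS = Q_rev/T = −142800 / 273.1 = -523 J/K.

ΔS = -523 J/K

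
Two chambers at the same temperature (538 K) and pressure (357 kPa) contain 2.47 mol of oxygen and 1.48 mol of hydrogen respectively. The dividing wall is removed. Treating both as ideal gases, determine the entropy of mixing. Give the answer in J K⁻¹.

Mole fractions: x_A = 2.47/3.95 = 0.625, x_B = 0.375.
ΔS_mix = −R(n_A ln x_A + n_B ln x_B) = −8.314 × (2.47 ln 0.625 + 1.48 ln 0.375) = 21.7 J/K.

ΔS_mix = 21.7 J/K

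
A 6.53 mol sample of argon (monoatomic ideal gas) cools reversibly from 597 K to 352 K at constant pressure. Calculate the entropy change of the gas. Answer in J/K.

ΔS = -71.7 J/K

At constant pressure, ΔS = nC_p ln(T₂/T₁) with C_p = 5R/2 = 20.79 J mol⁻¹ K⁻¹.
ΔS = 6.53 × 20.79 × ln(352/597) = -71.7 J/K.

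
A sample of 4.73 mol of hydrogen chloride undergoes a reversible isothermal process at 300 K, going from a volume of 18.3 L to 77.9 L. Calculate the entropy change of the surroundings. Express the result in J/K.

ΔS_surr = -57 J/K

For an isothermal ideal gas ΔS_gas = nR ln(V₂/V₁) = 4.73 × 8.314 × ln(77.9/18.3) = 57 J/K.
The process is reversible, so ΔS_surr = −ΔS_gas = -57 J/K and ΔS_universe = 0.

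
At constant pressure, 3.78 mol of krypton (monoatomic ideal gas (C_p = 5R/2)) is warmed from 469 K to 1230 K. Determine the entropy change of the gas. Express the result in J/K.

ΔS = 75.8 J/K

At constant pressure, ΔS = nC_p ln(T₂/T₁) with C_p = 5R/2 = 20.79 J mol⁻¹ K⁻¹.
ΔS = 3.78 × 20.79 × ln(1230/469) = 75.8 J/K.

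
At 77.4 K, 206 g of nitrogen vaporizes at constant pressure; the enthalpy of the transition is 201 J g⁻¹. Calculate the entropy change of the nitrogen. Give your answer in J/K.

ΔS = 535 J/K

Heat absorbed by the substance: Q = mL = 206 × 201 = 41406 J.
At constant T, ΔS = Q_rev/T = 41406 / 77.4 = 535 J/K.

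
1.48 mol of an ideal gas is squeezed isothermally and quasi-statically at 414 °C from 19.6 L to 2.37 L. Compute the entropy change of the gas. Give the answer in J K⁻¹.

ΔS_gas = -26 J/K

For an isothermal ideal gas ΔS_gas = nR ln(V₂/V₁) = 1.48 × 8.314 × ln(2.37/19.6) = -26 J/K.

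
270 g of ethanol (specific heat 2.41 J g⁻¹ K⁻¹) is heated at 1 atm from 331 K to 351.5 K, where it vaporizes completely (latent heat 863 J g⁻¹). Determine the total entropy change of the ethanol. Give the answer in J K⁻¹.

Warming step: ΔS₁ = m c ln(T_tr/T_i) = 270 × 2.41 × ln(351.5/331) = 39.1 J/K.
Phase change: ΔS₂ = +mL/T_tr = 270 × 863 / 351.5 = 662.9 J/K.
ΔS_total = (39.1) + (662.9) = 702 J/K.

ΔS = 702 J/K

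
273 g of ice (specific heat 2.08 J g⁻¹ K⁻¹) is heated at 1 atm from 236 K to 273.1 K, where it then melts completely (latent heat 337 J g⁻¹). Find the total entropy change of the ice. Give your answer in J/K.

ΔS = 420 J/K

Warming step: ΔS₁ = m c ln(T_tr/T_i) = 273 × 2.08 × ln(273.1/236) = 82.91 J/K.
Phase change: ΔS₂ = +mL/T_tr = 273 × 337 / 273.1 = 336.9 J/K.
ΔS_total = (82.91) + (336.9) = 420 J/K.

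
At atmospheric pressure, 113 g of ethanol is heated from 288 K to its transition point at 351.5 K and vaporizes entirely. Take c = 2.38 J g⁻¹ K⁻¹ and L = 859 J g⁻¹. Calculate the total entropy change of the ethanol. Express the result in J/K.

Warming step: ΔS₁ = m c ln(T_tr/T_i) = 113 × 2.38 × ln(351.5/288) = 53.59 J/K.
Phase change: ΔS₂ = +mL/T_tr = 113 × 859 / 351.5 = 276.2 J/K.
ΔS_total = (53.59) + (276.2) = 330 J/K.

ΔS = 330 J/K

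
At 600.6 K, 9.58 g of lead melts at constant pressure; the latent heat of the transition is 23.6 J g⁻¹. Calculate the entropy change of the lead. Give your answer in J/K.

Heat absorbed by the substance: Q = mL = 9.58 × 23.6 = 226.088 J.
At constant T, ΔS = Q_rev/T = 226.088 / 600.6 = 0.376 J/K.

ΔS = 0.376 J/K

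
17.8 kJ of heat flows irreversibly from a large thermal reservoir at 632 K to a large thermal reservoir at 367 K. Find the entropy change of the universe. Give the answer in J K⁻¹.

ΔS_hot = −Q/T_H = −17800/632 = -28.16 J/K and ΔS_cold = +Q/T_C = 17800/367 = 48.5 J/K.
ΔS_total = -28.16 + 48.5 = 20.3 J/K, positive as the second law requires.

ΔS_total = 20.3 J/K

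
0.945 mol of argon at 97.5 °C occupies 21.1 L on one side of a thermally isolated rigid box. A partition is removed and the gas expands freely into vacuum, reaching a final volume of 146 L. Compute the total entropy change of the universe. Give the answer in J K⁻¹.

ΔS_universe = 15.2 J/K

No heat is exchanged and no work is done, so the ideal-gas temperature stays constant.
Entropy is a state function; using a reversible isothermal path, ΔS_gas = nR ln(V₂/V₁) = 0.945 × 8.314 × ln(146/21.1) = 15.2 J/K.
The insulated surroundings exchange no heat, so ΔS_surr = 0 and ΔS_universe = ΔS_gas.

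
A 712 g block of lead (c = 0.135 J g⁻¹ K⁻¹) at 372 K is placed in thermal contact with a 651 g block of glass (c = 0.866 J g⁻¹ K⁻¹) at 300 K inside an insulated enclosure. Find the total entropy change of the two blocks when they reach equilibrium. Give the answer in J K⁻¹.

ΔS_total = 2 J/K

Energy balance: T_f = (m₁c₁T₁ + m₂c₂T₂)/(m₁c₁ + m₂c₂) = 310.49 K.
ΔS₁ = m₁c₁ ln(T_f/T₁) = 96.12 × ln(310.49/372) = -17.37 J/K.
ΔS₂ = m₂c₂ ln(T_f/T₂) = 563.766 × ln(310.49/300) = 19.37 J/K.
ΔS_total = -17.37 + 19.37 = 2 J/K.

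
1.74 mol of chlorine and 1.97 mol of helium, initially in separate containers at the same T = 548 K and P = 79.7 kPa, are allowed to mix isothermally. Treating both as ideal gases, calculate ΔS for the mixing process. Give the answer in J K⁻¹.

ΔS_mix = 21.3 J/K

Mole fractions: x_A = 1.74/3.71 = 0.469, x_B = 0.531.
ΔS_mix = −R(n_A ln x_A + n_B ln x_B) = −8.314 × (1.74 ln 0.469 + 1.97 ln 0.531) = 21.3 J/K.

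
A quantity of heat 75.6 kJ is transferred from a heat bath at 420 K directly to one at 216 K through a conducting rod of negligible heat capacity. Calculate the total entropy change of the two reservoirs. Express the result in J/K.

ΔS_total = 170 J/K

ΔS_hot = −Q/T_H = −75600/420 = -180 J/K and ΔS_cold = +Q/T_C = 75600/216 = 350 J/K.
ΔS_total = -180 + 350 = 170 J/K, positive as the second law requires.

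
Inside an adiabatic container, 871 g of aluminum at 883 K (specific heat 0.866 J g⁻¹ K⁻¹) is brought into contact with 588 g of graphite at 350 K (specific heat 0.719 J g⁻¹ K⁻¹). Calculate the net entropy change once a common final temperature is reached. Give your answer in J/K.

ΔS_total = 104 J/K

Energy balance: T_f = (m₁c₁T₁ + m₂c₂T₂)/(m₁c₁ + m₂c₂) = 691.56 K.
ΔS₁ = m₁c₁ ln(T_f/T₁) = 754.286 × ln(691.56/883) = -184.3 J/K.
ΔS₂ = m₂c₂ ln(T_f/T₂) = 422.772 × ln(691.56/350) = 287.9 J/K.
ΔS_total = -184.3 + 287.9 = 104 J/K.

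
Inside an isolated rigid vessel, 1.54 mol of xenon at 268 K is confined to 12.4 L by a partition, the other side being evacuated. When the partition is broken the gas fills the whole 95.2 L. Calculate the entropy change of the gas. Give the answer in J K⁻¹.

For an ideal gas in free expansion Q = 0 and W = 0, so T is unchanged.
Entropy is a state function; using a reversible isothermal path, ΔS_gas = nR ln(V₂/V₁) = 1.54 × 8.314 × ln(95.2/12.4) = 26.1 J/K.

ΔS_gas = 26.1 J/K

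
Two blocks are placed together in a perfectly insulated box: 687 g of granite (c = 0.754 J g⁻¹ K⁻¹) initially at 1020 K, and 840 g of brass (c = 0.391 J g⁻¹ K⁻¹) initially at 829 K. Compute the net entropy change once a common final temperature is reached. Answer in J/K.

ΔS_total = 4.25 J/K

Energy balance: T_f = (m₁c₁T₁ + m₂c₂T₂)/(m₁c₁ + m₂c₂) = 945.89 K.
ΔS₁ = m₁c₁ ln(T_f/T₁) = 517.998 × ln(945.89/1020) = -39.075 J/K.
ΔS₂ = m₂c₂ ln(T_f/T₂) = 328.44 × ln(945.89/829) = 43.322 J/K.
ΔS_total = -39.075 + 43.322 = 4.25 J/K.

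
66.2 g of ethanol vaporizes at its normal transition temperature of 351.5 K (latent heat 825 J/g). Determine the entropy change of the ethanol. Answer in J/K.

Heat absorbed by the substance: Q = mL = 66.2 × 825 = 54615 J.
At constant T, ΔS = Q_rev/T = 54615 / 351.5 = 155 J/K.

ΔS = 155 J/K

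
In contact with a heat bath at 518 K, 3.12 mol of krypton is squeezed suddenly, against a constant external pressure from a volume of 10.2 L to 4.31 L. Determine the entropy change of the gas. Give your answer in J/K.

Entropy is a state function, so ΔS_gas depends only on the end states.
For an isothermal ideal gas ΔS_gas = nR ln(V₂/V₁) = 3.12 × 8.314 × ln(4.31/10.2) = -22.3 J/K.

ΔS_gas = -22.3 J/K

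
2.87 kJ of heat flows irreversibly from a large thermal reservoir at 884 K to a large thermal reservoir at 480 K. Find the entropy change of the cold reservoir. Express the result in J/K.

The cold reservoir gains heat Q, so ΔS_cold = +Q/T_C = 2870/480 = 5.98 J/K.

ΔS_cold = 5.98 J/K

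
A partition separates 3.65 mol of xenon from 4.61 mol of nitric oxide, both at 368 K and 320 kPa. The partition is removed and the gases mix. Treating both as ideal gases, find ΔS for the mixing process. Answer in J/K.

ΔS_mix = 47.1 J/K

Mole fractions: x_A = 3.65/8.26 = 0.442, x_B = 0.558.
ΔS_mix = −R(n_A ln x_A + n_B ln x_B) = −8.314 × (3.65 ln 0.442 + 4.61 ln 0.558) = 47.1 J/K.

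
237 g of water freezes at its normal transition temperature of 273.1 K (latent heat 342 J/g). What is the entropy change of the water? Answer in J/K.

ΔS = -297 J/K

Heat released by the substance: Q = −mL = −237 × 342 = −81054 J.
At constant T, ΔS = Q_rev/T = −81054 / 273.1 = -297 J/K.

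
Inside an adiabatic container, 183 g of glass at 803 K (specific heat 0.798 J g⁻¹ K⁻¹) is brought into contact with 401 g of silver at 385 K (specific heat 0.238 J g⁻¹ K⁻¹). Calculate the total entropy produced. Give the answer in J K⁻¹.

Energy balance: T_f = (m₁c₁T₁ + m₂c₂T₂)/(m₁c₁ + m₂c₂) = 637.79 K.
ΔS₁ = m₁c₁ ln(T_f/T₁) = 146.034 × ln(637.79/803) = -33.64 J/K.
ΔS₂ = m₂c₂ ln(T_f/T₂) = 95.438 × ln(637.79/385) = 48.17 J/K.
ΔS_total = -33.64 + 48.17 = 14.5 J/K.

ΔS_total = 14.5 J/K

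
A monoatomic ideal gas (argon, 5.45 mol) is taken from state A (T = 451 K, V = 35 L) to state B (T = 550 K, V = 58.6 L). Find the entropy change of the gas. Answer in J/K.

ΔS = 36.8 J/K

Entropy is a state function: ΔS = nC_V ln(T₂/T₁) + nR ln(V₂/V₁), with C_V = 3R/2 = 12.47 J mol⁻¹ K⁻¹ for a monoatomic ideal gas.
ΔS = 5.45 × [12.47 × ln(550/451) + 8.314 × ln(58.6/35)] = 36.8 J/K.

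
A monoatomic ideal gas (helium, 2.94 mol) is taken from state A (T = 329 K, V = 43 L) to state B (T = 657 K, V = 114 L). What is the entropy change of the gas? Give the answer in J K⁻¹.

ΔS = 49.2 J/K

Entropy is a state function: ΔS = nC_V ln(T₂/T₁) + nR ln(V₂/V₁), with C_V = 3R/2 = 12.47 J mol⁻¹ K⁻¹ for a monoatomic ideal gas.
ΔS = 2.94 × [12.47 × ln(657/329) + 8.314 × ln(114/43)] = 49.2 J/K.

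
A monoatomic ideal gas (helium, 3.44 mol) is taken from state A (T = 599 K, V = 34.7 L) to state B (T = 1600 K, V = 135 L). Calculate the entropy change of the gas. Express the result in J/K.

ΔS = 81 J/K

Entropy is a state function: ΔS = nC_V ln(T₂/T₁) + nR ln(V₂/V₁), with C_V = 3R/2 = 12.47 J mol⁻¹ K⁻¹ for a monoatomic ideal gas.
ΔS = 3.44 × [12.47 × ln(1600/599) + 8.314 × ln(135/34.7)] = 81 J/K.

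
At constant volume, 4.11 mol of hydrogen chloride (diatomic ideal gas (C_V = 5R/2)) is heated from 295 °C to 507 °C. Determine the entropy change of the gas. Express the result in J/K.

ΔS = 27.1 J/K

In kelvin: T₁ = 568.15 K, T₂ = 780.15 K. At constant volume, ΔS = nC_V ln(T₂/T₁) with C_V = 5R/2 = 20.79 J mol⁻¹ K⁻¹.
ΔS = 4.11 × 20.79 × ln(780.15/568.15) = 27.1 J/K.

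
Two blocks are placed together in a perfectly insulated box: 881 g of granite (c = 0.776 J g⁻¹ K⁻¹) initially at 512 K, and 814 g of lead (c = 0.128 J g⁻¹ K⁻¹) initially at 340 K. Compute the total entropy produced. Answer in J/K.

Energy balance: T_f = (m₁c₁T₁ + m₂c₂T₂)/(m₁c₁ + m₂c₂) = 489.25 K.
ΔS₁ = m₁c₁ ln(T_f/T₁) = 683.656 × ln(489.25/512) = -31.07 J/K.
ΔS₂ = m₂c₂ ln(T_f/T₂) = 104.192 × ln(489.25/340) = 37.92 J/K.
ΔS_total = -31.07 + 37.92 = 6.85 J/K.

ΔS_total = 6.85 J/K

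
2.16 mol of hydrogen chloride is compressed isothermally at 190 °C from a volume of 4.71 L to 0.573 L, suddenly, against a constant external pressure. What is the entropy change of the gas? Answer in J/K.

ΔS_gas = -37.8 J/K

Entropy is a state function, so ΔS_gas depends only on the end states.
For an isothermal ideal gas ΔS_gas = nR ln(V₂/V₁) = 2.16 × 8.314 × ln(0.573/4.71) = -37.8 J/K.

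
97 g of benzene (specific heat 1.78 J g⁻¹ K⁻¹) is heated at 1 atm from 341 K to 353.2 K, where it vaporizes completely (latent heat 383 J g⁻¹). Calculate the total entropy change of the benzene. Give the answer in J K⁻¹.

ΔS = 111 J/K

Warming step: ΔS₁ = m c ln(T_tr/T_i) = 97 × 1.78 × ln(353.2/341) = 6.069 J/K.
Phase change: ΔS₂ = +mL/T_tr = 97 × 383 / 353.2 = 105.2 J/K.
ΔS_total = (6.069) + (105.2) = 111 J/K.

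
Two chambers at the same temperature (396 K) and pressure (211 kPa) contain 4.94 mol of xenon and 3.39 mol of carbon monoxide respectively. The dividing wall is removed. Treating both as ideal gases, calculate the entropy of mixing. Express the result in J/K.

Mole fractions: x_A = 4.94/8.33 = 0.593, x_B = 0.407.
ΔS_mix = −R(n_A ln x_A + n_B ln x_B) = −8.314 × (4.94 ln 0.593 + 3.39 ln 0.407) = 46.8 J/K.

ΔS_mix = 46.8 J/K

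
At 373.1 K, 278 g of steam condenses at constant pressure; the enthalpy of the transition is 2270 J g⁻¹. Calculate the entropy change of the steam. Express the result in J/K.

Heat released by the substance: Q = −mL = −278 × 2270 = −631060 J.
At constant T, ΔS = Q_rev/T = −631060 / 373.1 = -1690 J/K.

ΔS = -1690 J/K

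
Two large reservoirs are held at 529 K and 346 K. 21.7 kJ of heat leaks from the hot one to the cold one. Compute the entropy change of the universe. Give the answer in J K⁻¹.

ΔS_hot = −Q/T_H = −21700/529 = -41.02 J/K and ΔS_cold = +Q/T_C = 21700/346 = 62.72 J/K.
ΔS_total = -41.02 + 62.72 = 21.7 J/K, positive as the second law requires.

ΔS_total = 21.7 J/K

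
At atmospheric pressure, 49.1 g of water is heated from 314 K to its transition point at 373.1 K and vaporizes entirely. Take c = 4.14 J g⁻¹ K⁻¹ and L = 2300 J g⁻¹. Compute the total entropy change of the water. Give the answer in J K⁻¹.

ΔS = 338 J/K

Warming step: ΔS₁ = m c ln(T_tr/T_i) = 49.1 × 4.14 × ln(373.1/314) = 35.06 J/K.
Phase change: ΔS₂ = +mL/T_tr = 49.1 × 2300 / 373.1 = 302.7 J/K.
ΔS_total = (35.06) + (302.7) = 338 J/K.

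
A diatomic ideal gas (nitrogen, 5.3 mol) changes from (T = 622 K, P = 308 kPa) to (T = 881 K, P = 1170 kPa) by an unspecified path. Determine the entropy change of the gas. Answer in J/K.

ΔS = nC_p ln(T₂/T₁) − nR ln(P₂/P₁), with C_p = 7R/2 = 29.1 J mol⁻¹ K⁻¹ for a diatomic ideal gas.
ΔS = 5.3 × [29.1 × ln(881/622) − 8.314 × ln(1170/308)] = -5.12 J/K.

ΔS = -5.12 J/K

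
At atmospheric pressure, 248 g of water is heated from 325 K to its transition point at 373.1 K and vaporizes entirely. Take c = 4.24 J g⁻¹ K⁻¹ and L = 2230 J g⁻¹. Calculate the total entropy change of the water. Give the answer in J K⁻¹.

ΔS = 1630 J/K

Warming step: ΔS₁ = m c ln(T_tr/T_i) = 248 × 4.24 × ln(373.1/325) = 145.1 J/K.
Phase change: ΔS₂ = +mL/T_tr = 248 × 2230 / 373.1 = 1482 J/K.
ΔS_total = (145.1) + (1482) = 1630 J/K.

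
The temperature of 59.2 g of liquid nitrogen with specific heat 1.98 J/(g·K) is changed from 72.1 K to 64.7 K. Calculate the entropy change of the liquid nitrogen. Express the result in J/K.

ΔS = -12.7 J/K

ΔS = ∫dQ_rev/T = m c ln(T₂/T₁) = 59.2 × 1.98 × ln(64.7/72.1) = -12.7 J/K.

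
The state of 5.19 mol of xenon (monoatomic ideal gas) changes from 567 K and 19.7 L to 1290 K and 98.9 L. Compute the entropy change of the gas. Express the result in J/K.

ΔS = 123 J/K

Entropy is a state function: ΔS = nC_V ln(T₂/T₁) + nR ln(V₂/V₁), with C_V = 3R/2 = 12.47 J mol⁻¹ K⁻¹ for a monoatomic ideal gas.
ΔS = 5.19 × [12.47 × ln(1290/567) + 8.314 × ln(98.9/19.7)] = 123 J/K.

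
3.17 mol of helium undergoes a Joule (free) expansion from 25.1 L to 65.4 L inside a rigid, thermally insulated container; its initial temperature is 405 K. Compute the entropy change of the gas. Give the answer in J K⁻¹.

ΔS_gas = 25.2 J/K

For an ideal gas in free expansion Q = 0 and W = 0, so T is unchanged.
Entropy is a state function; using a reversible isothermal path, ΔS_gas = nR ln(V₂/V₁) = 3.17 × 8.314 × ln(65.4/25.1) = 25.2 J/K.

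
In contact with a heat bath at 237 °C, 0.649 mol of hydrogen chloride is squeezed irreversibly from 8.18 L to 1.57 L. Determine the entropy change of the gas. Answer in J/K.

Entropy is a state function, so ΔS_gas depends only on the end states.
For an isothermal ideal gas ΔS_gas = nR ln(V₂/V₁) = 0.649 × 8.314 × ln(1.57/8.18) = -8.91 J/K.

ΔS_gas = -8.91 J/K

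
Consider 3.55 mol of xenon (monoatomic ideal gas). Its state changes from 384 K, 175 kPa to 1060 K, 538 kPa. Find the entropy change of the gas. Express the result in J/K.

ΔS = nC_p ln(T₂/T₁) − nR ln(P₂/P₁), with C_p = 5R/2 = 20.79 J mol⁻¹ K⁻¹ for a monoatomic ideal gas.
ΔS = 3.55 × [20.79 × ln(1060/384) − 8.314 × ln(538/175)] = 41.8 J/K.

ΔS = 41.8 J/K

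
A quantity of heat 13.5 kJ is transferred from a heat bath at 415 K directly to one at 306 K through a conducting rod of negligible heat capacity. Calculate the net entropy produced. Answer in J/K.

ΔS_total = 11.6 J/K

ΔS_hot = −Q/T_H = −13500/415 = -32.53 J/K and ΔS_cold = +Q/T_C = 13500/306 = 44.12 J/K.
ΔS_total = -32.53 + 44.12 = 11.6 J/K, positive as the second law requires.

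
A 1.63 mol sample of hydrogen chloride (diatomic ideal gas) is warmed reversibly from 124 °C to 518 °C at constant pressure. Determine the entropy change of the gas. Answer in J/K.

In kelvin: T₁ = 397.15 K, T₂ = 791.15 K. At constant pressure, ΔS = nC_p ln(T₂/T₁) with C_p = 7R/2 = 29.1 J mol⁻¹ K⁻¹.
ΔS = 1.63 × 29.1 × ln(791.15/397.15) = 32.7 J/K.

ΔS = 32.7 J/K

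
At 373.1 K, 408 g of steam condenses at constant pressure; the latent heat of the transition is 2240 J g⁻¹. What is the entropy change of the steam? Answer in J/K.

ΔS = -2450 J/K

Heat released by the substance: Q = −mL = −408 × 2240 = −913920 J.
At constant T, ΔS = Q_rev/T = −913920 / 373.1 = -2450 J/K.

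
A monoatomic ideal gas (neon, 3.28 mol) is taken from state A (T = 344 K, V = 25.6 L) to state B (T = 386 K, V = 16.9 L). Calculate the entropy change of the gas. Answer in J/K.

ΔS = -6.61 J/K

Entropy is a state function: ΔS = nC_V ln(T₂/T₁) + nR ln(V₂/V₁), with C_V = 3R/2 = 12.47 J mol⁻¹ K⁻¹ for a monoatomic ideal gas.
ΔS = 3.28 × [12.47 × ln(386/344) + 8.314 × ln(16.9/25.6)] = -6.61 J/K.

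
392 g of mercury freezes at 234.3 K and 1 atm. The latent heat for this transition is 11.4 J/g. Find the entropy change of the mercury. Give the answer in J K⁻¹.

Heat released by the substance: Q = −mL = −392 × 11.4 = −4468.8 J.
At constant T, ΔS = Q_rev/T = −4468.8 / 234.3 = -19.1 J/K.

ΔS = -19.1 J/K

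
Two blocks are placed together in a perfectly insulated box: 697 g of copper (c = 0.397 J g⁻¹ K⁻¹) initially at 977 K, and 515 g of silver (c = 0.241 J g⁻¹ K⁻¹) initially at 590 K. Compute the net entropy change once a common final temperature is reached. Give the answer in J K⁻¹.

ΔS_total = 10.1 J/K

Energy balance: T_f = (m₁c₁T₁ + m₂c₂T₂)/(m₁c₁ + m₂c₂) = 857.17 K.
ΔS₁ = m₁c₁ ln(T_f/T₁) = 276.709 × ln(857.17/977) = -36.21 J/K.
ΔS₂ = m₂c₂ ln(T_f/T₂) = 124.115 × ln(857.17/590) = 46.36 J/K.
ΔS_total = -36.21 + 46.36 = 10.1 J/K.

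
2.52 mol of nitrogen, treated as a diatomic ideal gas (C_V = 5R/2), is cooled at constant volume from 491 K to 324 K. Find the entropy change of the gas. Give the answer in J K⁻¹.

At constant volume, ΔS = nC_V ln(T₂/T₁) with C_V = 5R/2 = 20.79 J mol⁻¹ K⁻¹.
ΔS = 2.52 × 20.79 × ln(324/491) = -21.8 J/K.

ΔS = -21.8 J/K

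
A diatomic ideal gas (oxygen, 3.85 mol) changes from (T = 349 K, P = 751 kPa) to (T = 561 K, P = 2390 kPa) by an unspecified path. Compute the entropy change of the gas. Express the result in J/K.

ΔS = 16.1 J/K

ΔS = nC_p ln(T₂/T₁) − nR ln(P₂/P₁), with C_p = 7R/2 = 29.1 J mol⁻¹ K⁻¹ for a diatomic ideal gas.
ΔS = 3.85 × [29.1 × ln(561/349) − 8.314 × ln(2390/751)] = 16.1 J/K.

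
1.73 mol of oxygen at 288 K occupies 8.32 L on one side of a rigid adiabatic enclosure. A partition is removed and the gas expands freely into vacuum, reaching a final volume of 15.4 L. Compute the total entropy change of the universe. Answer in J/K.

ΔS_universe = 8.86 J/K

For an ideal gas in free expansion Q = 0 and W = 0, so T is unchanged.
Entropy is a state function; using a reversible isothermal path, ΔS_gas = nR ln(V₂/V₁) = 1.73 × 8.314 × ln(15.4/8.32) = 8.86 J/K.
The insulated surroundings exchange no heat, so ΔS_surr = 0 and ΔS_universe = ΔS_gas.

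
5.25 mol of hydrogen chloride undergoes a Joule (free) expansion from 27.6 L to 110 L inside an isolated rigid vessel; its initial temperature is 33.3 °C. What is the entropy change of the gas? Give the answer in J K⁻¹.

For an ideal gas in free expansion Q = 0 and W = 0, so T is unchanged.
Entropy is a state function; using a reversible isothermal path, ΔS_gas = nR ln(V₂/V₁) = 5.25 × 8.314 × ln(110/27.6) = 60.4 J/K.

ΔS_gas = 60.4 J/K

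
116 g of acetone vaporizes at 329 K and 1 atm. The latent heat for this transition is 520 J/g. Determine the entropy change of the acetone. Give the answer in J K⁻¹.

Heat absorbed by the substance: Q = mL = 116 × 520 = 60320 J.
At constant T, ΔS = Q_rev/T = 60320 / 329 = 183 J/K.

ΔS = 183 J/K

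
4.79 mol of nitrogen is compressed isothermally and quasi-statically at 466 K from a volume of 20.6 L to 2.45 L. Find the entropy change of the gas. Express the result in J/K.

For an isothermal ideal gas ΔS_gas = nR ln(V₂/V₁) = 4.79 × 8.314 × ln(2.45/20.6) = -84.8 J/K.

ΔS_gas = -84.8 J/K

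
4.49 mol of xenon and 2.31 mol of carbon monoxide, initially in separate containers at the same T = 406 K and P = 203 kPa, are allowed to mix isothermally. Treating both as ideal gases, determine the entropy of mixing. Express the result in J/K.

Mole fractions: x_A = 4.49/6.8 = 0.66, x_B = 0.34.
ΔS_mix = −R(n_A ln x_A + n_B ln x_B) = −8.314 × (4.49 ln 0.66 + 2.31 ln 0.34) = 36.2 J/K.

ΔS_mix = 36.2 J/K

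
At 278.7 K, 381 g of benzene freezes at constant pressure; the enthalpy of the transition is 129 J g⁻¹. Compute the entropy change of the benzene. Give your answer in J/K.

Heat released by the substance: Q = −mL = −381 × 129 = −49149 J.
At constant T, ΔS = Q_rev/T = −49149 / 278.7 = -176 J/K.

ΔS = -176 J/K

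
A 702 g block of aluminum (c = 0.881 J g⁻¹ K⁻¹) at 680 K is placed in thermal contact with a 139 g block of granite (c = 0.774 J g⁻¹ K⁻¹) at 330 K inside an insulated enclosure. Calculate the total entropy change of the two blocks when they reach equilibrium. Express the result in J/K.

Energy balance: T_f = (m₁c₁T₁ + m₂c₂T₂)/(m₁c₁ + m₂c₂) = 628.14 K.
ΔS₁ = m₁c₁ ln(T_f/T₁) = 618.462 × ln(628.14/680) = -49.07 J/K.
ΔS₂ = m₂c₂ ln(T_f/T₂) = 107.586 × ln(628.14/330) = 69.25 J/K.
ΔS_total = -49.07 + 69.25 = 20.2 J/K.

ΔS_total = 20.2 J/K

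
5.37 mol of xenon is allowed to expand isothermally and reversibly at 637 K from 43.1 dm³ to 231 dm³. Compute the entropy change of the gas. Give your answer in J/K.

For an isothermal ideal gas ΔS_gas = nR ln(V₂/V₁) = 5.37 × 8.314 × ln(231/43.1) = 75 J/K.

ΔS_gas = 75 J/K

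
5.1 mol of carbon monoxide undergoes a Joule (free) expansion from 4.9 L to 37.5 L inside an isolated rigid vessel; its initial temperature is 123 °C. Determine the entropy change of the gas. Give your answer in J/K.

ΔS_gas = 86.3 J/K

No heat is exchanged and no work is done, so the ideal-gas temperature stays constant.
Entropy is a state function; using a reversible isothermal path, ΔS_gas = nR ln(V₂/V₁) = 5.1 × 8.314 × ln(37.5/4.9) = 86.3 J/K.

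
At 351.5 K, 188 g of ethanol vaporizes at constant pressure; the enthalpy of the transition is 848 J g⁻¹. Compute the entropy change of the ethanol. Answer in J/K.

ΔS = 454 J/K

Heat absorbed by the substance: Q = mL = 188 × 848 = 159424 J.
At constant T, ΔS = Q_rev/T = 159424 / 351.5 = 454 J/K.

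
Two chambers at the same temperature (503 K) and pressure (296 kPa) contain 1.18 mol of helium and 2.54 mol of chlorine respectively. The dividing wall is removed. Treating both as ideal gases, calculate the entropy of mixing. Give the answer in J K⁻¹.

Mole fractions: x_A = 1.18/3.72 = 0.317, x_B = 0.683.
ΔS_mix = −R(n_A ln x_A + n_B ln x_B) = −8.314 × (1.18 ln 0.317 + 2.54 ln 0.683) = 19.3 J/K.

ΔS_mix = 19.3 J/K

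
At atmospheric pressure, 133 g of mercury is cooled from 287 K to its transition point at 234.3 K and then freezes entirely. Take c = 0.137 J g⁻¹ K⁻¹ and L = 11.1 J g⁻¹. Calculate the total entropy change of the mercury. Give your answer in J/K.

Cooling step: ΔS₁ = m c ln(T_tr/T_i) = 133 × 0.137 × ln(234.3/287) = -3.697 J/K.
Phase change: ΔS₂ = −mL/T_tr = −133 × 11.1 / 234.3 = -6.301 J/K.
ΔS_total = (-3.697) + (-6.301) = -10 J/K.

ΔS = -10 J/K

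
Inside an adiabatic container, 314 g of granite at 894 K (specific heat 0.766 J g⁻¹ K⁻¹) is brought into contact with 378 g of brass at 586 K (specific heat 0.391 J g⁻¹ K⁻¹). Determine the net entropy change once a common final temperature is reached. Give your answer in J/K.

Energy balance: T_f = (m₁c₁T₁ + m₂c₂T₂)/(m₁c₁ + m₂c₂) = 776.77 K.
ΔS₁ = m₁c₁ ln(T_f/T₁) = 240.524 × ln(776.77/894) = -33.807 J/K.
ΔS₂ = m₂c₂ ln(T_f/T₂) = 147.798 × ln(776.77/586) = 41.654 J/K.
ΔS_total = -33.807 + 41.654 = 7.85 J/K.

ΔS_total = 7.85 J/K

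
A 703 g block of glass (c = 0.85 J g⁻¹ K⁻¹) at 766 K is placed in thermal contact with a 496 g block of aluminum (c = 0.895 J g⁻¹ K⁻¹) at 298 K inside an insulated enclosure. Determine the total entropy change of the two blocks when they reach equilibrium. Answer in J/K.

ΔS_total = 105 J/K

Energy balance: T_f = (m₁c₁T₁ + m₂c₂T₂)/(m₁c₁ + m₂c₂) = 566.52 K.
ΔS₁ = m₁c₁ ln(T_f/T₁) = 597.55 × ln(566.52/766) = -180.3 J/K.
ΔS₂ = m₂c₂ ln(T_f/T₂) = 443.92 × ln(566.52/298) = 285.2 J/K.
ΔS_total = -180.3 + 285.2 = 105 J/K.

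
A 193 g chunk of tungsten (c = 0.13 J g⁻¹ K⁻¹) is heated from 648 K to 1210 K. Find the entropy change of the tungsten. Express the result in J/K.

ΔS = ∫dQ_rev/T = m c ln(T₂/T₁) = 193 × 0.13 × ln(1210/648) = 15.7 J/K.

ΔS = 15.7 J/K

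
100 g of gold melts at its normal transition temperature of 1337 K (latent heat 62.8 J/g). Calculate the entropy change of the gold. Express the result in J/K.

ΔS = 4.7 J/K

Heat absorbed by the substance: Q = mL = 100 × 62.8 = 6280 J.
At constant T, ΔS = Q_rev/T = 6280 / 1337 = 4.7 J/K.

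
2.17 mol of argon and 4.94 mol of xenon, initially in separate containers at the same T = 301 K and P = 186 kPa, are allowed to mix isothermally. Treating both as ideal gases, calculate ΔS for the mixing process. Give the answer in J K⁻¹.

ΔS_mix = 36.4 J/K

Mole fractions: x_A = 2.17/7.11 = 0.305, x_B = 0.695.
ΔS_mix = −R(n_A ln x_A + n_B ln x_B) = −8.314 × (2.17 ln 0.305 + 4.94 ln 0.695) = 36.4 J/K.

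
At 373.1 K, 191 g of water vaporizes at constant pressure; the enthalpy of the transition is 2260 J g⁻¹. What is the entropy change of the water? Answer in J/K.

ΔS = 1160 J/K

Heat absorbed by the substance: Q = mL = 191 × 2260 = 431660 J.
At constant T, ΔS = Q_rev/T = 431660 / 373.1 = 1160 J/K.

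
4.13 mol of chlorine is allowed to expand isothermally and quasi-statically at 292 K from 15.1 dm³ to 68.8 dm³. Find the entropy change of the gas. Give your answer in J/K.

ΔS_gas = 52.1 J/K

For an isothermal ideal gas ΔS_gas = nR ln(V₂/V₁) = 4.13 × 8.314 × ln(68.8/15.1) = 52.1 J/K.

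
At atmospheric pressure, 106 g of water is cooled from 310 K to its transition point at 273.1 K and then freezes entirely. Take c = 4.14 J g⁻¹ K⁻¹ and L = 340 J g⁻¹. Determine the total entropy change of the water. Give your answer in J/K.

ΔS = -188 J/K

Cooling step: ΔS₁ = m c ln(T_tr/T_i) = 106 × 4.14 × ln(273.1/310) = -55.62 J/K.
Phase change: ΔS₂ = −mL/T_tr = −106 × 340 / 273.1 = -132 J/K.
ΔS_total = (-55.62) + (-132) = -188 J/K.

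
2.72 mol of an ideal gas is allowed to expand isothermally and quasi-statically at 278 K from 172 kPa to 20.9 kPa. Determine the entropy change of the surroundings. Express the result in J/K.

For an isothermal ideal gas ΔS_gas = nR ln(P₁/P₂) = 2.72 × 8.314 × ln(172/20.9) = 47.7 J/K.
The process is reversible, so ΔS_surr = −ΔS_gas = -47.7 J/K and ΔS_universe = 0.

ΔS_surr = -47.7 J/K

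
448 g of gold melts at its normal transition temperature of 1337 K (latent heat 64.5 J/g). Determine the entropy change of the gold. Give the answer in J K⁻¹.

Heat absorbed by the substance: Q = mL = 448 × 64.5 = 28896 J.
At constant T, ΔS = Q_rev/T = 28896 / 1337 = 21.6 J/K.

ΔS = 21.6 J/K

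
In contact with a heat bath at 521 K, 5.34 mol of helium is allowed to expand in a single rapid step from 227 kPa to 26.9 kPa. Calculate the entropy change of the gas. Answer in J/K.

ΔS_gas = 94.7 J/K

Entropy is a state function, so ΔS_gas depends only on the end states.
For an isothermal ideal gas ΔS_gas = nR ln(P₁/P₂) = 5.34 × 8.314 × ln(227/26.9) = 94.7 J/K.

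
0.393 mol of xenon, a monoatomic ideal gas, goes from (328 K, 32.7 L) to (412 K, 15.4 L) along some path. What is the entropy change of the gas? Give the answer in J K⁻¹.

Entropy is a state function: ΔS = nC_V ln(T₂/T₁) + nR ln(V₂/V₁), with C_V = 3R/2 = 12.47 J mol⁻¹ K⁻¹ for a monoatomic ideal gas.
ΔS = 0.393 × [12.47 × ln(412/328) + 8.314 × ln(15.4/32.7)] = -1.34 J/K.

ΔS = -1.34 J/K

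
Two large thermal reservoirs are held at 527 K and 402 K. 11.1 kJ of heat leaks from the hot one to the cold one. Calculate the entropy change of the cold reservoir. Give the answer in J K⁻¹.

ΔS_cold = 27.6 J/K

The cold reservoir gains heat Q, so ΔS_cold = +Q/T_C = 11100/402 = 27.6 J/K.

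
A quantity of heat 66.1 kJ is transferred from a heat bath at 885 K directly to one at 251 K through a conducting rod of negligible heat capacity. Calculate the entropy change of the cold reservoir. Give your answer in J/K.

The cold reservoir gains heat Q, so ΔS_cold = +Q/T_C = 66100/251 = 263 J/K.

ΔS_cold = 263 J/K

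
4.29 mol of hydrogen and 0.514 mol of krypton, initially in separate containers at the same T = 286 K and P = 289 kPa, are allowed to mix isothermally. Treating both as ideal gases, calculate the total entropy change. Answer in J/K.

ΔS_mix = 13.6 J/K

Mole fractions: x_A = 4.29/4.8 = 0.893, x_B = 0.107.
ΔS_mix = −R(n_A ln x_A + n_B ln x_B) = −8.314 × (4.29 ln 0.893 + 0.514 ln 0.107) = 13.6 J/K.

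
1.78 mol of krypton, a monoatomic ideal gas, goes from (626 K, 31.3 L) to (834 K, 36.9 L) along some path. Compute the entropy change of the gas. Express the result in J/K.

ΔS = 8.8 J/K

Entropy is a state function: ΔS = nC_V ln(T₂/T₁) + nR ln(V₂/V₁), with C_V = 3R/2 = 12.47 J mol⁻¹ K⁻¹ for a monoatomic ideal gas.
ΔS = 1.78 × [12.47 × ln(834/626) + 8.314 × ln(36.9/31.3)] = 8.8 J/K.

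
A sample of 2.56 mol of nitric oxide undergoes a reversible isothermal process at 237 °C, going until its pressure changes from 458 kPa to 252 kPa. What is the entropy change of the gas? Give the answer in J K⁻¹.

ΔS_gas = 12.7 J/K

For an isothermal ideal gas ΔS_gas = nR ln(P₁/P₂) = 2.56 × 8.314 × ln(458/252) = 12.7 J/K.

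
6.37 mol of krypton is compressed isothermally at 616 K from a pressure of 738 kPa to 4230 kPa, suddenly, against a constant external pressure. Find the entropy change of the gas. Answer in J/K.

Entropy is a state function, so ΔS_gas depends only on the end states.
For an isothermal ideal gas ΔS_gas = nR ln(P₁/P₂) = 6.37 × 8.314 × ln(738/4230) = -92.5 J/K.

ΔS_gas = -92.5 J/K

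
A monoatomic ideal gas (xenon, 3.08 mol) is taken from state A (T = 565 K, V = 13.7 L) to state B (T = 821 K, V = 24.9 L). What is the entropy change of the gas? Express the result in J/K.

ΔS = 29.7 J/K

Entropy is a state function: ΔS = nC_V ln(T₂/T₁) + nR ln(V₂/V₁), with C_V = 3R/2 = 12.47 J mol⁻¹ K⁻¹ for a monoatomic ideal gas.
ΔS = 3.08 × [12.47 × ln(821/565) + 8.314 × ln(24.9/13.7)] = 29.7 J/K.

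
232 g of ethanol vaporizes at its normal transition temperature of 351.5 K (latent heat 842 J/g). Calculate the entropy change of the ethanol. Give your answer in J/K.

Heat absorbed by the substance: Q = mL = 232 × 842 = 195344 J.
At constant T, ΔS = Q_rev/T = 195344 / 351.5 = 556 J/K.

ΔS = 556 J/K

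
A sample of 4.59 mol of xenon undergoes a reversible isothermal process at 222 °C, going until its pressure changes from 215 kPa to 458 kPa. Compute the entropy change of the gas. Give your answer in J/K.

ΔS_gas = -28.9 J/K

For an isothermal ideal gas ΔS_gas = nR ln(P₁/P₂) = 4.59 × 8.314 × ln(215/458) = -28.9 J/K.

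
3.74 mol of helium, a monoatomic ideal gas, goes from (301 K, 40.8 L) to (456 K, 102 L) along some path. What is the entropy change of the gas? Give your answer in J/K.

Entropy is a state function: ΔS = nC_V ln(T₂/T₁) + nR ln(V₂/V₁), with C_V = 3R/2 = 12.47 J mol⁻¹ K⁻¹ for a monoatomic ideal gas.
ΔS = 3.74 × [12.47 × ln(456/301) + 8.314 × ln(102/40.8)] = 47.9 J/K.

ΔS = 47.9 J/K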